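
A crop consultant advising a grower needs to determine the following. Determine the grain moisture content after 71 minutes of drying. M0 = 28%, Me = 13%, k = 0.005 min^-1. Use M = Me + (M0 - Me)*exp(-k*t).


M = Me + (M0 - Me) * e^(-k*t)
  = 13 + (28 - 13) * e^(-0.005*71)
  = 13 + 15 * e^(-0.355)
  = 13 + 15 * 0.70117
  = 13 + 10.5176
  = 23.52%


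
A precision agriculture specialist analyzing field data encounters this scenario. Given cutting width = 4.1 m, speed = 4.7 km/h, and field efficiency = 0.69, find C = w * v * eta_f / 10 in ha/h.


C = w * v * eta_f / 10
  = 4.1 * 4.7 * 0.69 / 10
  = 13.30 / 10
  = 1.33 ha/h


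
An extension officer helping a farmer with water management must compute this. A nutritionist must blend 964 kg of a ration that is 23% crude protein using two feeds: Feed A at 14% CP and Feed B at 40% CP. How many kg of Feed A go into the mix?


parts_A = CP_b - target = 40 - 23 = 17
parts_B = target - CP_a = 23 - 14 = 9
total_parts = 17 + 9 = 26
Feed A = 964 * 17 / 26 = 630.31 kg
Feed B = 964 * 9 / 26 = 333.69 kg

630.31 kg


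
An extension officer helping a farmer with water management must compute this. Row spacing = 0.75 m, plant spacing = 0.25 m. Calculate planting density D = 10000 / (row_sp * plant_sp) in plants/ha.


D = 10000 / (row_sp * plant_sp)
  = 10000 / (0.75 * 0.25)
  = 10000 / 0.1875
  = 53333.33 plants/ha


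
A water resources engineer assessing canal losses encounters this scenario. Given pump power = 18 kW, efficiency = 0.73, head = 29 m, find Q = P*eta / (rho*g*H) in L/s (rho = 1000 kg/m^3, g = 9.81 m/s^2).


Q = (P * 1000 * eta) / (rho * g * H)
  = (18 * 1000 * 0.73) / (1000 * 9.81 * 29)
  = 13140 / 284490
  = 0.04619 m^3/s = 46.19 L/s


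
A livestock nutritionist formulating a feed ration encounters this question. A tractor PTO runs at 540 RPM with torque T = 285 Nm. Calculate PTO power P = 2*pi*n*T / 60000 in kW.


P = 2*pi*n*T / 60000
  = 2*pi * 540 * 285 / 60000
  = 966982.22 / 60000
  = 16.12 kW


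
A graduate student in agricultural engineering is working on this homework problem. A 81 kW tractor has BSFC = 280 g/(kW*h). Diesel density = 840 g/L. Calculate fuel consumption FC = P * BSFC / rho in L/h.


FC = P * BSFC / rho_fuel
   = 81 * 280 / 840
   = 22680 / 840
   = 27 L/h


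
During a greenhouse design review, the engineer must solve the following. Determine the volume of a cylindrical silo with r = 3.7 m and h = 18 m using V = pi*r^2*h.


V = pi * r^2 * h
  = pi * 3.7^2 * 18
  = pi * 13.69 * 18
  = 774.15 m^3


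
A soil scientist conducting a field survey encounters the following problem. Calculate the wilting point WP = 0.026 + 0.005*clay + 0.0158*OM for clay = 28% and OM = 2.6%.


WP = 0.026 + 0.005*28 + 0.0158*2.6
   = 0.026 + 0.1400 + 0.0411
   = 0.2071


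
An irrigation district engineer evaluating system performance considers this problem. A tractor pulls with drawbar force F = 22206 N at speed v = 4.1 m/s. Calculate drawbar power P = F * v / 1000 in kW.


P = F * v / 1000
  = 22206 * 4.1 / 1000
  = 91044.60 / 1000
  = 91.04 kW


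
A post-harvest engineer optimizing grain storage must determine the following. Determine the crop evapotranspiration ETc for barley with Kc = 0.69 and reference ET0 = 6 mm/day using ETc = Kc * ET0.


ETc = Kc * ET0
    = 0.69 * 6
    = 4.14 mm/day


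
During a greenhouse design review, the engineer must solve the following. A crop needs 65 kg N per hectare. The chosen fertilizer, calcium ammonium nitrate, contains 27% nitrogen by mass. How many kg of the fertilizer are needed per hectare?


Rate = N_required / (N_content / 100)
     = 65 / (27 / 100)
     = 65 / 0.27
     = 240.74 kg/ha


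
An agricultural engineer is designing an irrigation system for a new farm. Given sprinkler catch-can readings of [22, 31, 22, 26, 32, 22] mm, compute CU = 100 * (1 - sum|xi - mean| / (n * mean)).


xbar = 155 / 6 = 25.833
sum|xi - xbar| = 23
CU = 100 * (1 - 23 / (6 * 25.833))
   = 100 * (1 - 0.1484)
   = 85.16%


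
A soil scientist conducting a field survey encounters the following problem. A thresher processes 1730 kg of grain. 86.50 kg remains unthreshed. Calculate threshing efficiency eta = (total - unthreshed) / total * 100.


eta = (total - unthreshed) / total * 100
    = (1730 - 86.50) / 1730 * 100
    = 1643.50 / 1730 * 100
    = 95%


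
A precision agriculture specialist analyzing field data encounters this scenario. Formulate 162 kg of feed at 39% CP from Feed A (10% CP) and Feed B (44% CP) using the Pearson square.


parts_A = CP_b - target = 44 - 39 = 5
parts_B = target - CP_a = 39 - 10 = 29
total_parts = 5 + 29 = 34
Feed A = 162 * 5 / 34 = 23.82 kg
Feed B = 162 * 29 / 34 = 138.18 kg

23.82 kg


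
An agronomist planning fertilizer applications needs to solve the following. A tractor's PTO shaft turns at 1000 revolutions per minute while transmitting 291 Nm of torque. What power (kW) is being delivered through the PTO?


P = 2*pi*n*T / 60000
  = 2*pi * 1000 * 291 / 60000
  = 1828406.92 / 60000
  = 30.47 kW


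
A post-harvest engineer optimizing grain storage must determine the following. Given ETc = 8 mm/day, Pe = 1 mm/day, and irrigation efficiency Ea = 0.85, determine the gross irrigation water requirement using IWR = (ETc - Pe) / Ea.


IWR = (ETc - Pe) / Ea
    = (8 - 1) / 0.85
    = 7 / 0.85
    = 8.24 mm/day


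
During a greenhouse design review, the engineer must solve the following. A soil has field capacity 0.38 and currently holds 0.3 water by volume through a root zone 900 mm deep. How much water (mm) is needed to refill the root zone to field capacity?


SMD = (FC - theta) * D
    = (0.38 - 0.3) * 900
    = 0.080 * 900
    = 72 mm


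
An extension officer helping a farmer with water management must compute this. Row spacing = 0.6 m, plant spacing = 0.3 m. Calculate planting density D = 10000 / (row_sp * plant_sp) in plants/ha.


D = 10000 / (row_sp * plant_sp)
  = 10000 / (0.6 * 0.3)
  = 10000 / 0.1800
  = 55555.56 plants/ha


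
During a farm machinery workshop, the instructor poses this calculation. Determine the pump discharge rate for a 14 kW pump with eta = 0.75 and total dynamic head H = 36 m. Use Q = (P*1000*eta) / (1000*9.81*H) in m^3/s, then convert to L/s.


Q = (P * 1000 * eta) / (rho * g * H)
  = (14 * 1000 * 0.75) / (1000 * 9.81 * 36)
  = 10500 / 353160
  = 0.02973 m^3/s = 29.73 L/s


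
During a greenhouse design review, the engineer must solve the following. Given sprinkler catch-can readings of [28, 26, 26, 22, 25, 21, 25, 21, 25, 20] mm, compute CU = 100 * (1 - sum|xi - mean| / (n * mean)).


xbar = 239 / 10 = 23.900
sum|xi - xbar| = 23.200
CU = 100 * (1 - 23.200 / (10 * 23.900))
   = 100 * (1 - 0.0971)
   = 90.29%


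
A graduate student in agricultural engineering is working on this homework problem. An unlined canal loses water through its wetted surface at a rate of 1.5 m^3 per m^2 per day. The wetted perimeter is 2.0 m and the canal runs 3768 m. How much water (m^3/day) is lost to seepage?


S = C * P * L
  = 1.5 * 2.0 * 3768
  = 11304 m^3/day


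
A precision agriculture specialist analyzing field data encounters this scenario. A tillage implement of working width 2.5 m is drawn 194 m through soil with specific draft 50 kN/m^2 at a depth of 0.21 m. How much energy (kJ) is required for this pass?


E = k * d * w * L
  = 50 * 0.21 * 2.5 * 194
  = 5092.50 kJ


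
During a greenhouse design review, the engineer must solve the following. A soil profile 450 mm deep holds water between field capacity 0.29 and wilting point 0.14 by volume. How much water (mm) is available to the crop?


AW = (FC - WP) * D
   = (0.29 - 0.14) * 450
   = 0.15 * 450
   = 67.50 mm


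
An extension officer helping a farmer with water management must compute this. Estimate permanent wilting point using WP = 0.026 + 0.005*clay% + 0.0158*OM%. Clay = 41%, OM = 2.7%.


WP = 0.026 + 0.005*41 + 0.0158*2.7
   = 0.026 + 0.2050 + 0.0427
   = 0.2737


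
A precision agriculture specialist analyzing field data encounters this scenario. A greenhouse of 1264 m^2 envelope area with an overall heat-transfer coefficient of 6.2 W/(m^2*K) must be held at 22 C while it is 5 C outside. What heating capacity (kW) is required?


dT = 22 - (5) = 17 K
Q = U * A * dT
  = 6.2 * 1264 * 17
  = 133225.60 W = 133.23 kW


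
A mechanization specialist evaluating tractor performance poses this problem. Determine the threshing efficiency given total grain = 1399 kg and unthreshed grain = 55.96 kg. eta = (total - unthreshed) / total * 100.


eta = (total - unthreshed) / total * 100
    = (1399 - 55.96) / 1399 * 100
    = 1343.04 / 1399 * 100
    = 96%


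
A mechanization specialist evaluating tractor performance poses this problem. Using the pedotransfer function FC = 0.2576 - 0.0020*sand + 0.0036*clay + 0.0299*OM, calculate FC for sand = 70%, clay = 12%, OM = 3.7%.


FC = 0.2576 - 0.0020*70 + 0.0036*12 + 0.0299*3.7
   = 0.2576 - 0.1400 + 0.0432 + 0.1106
   = 0.2714


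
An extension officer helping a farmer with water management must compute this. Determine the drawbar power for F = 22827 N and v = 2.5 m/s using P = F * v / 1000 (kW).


P = F * v / 1000
  = 22827 * 2.5 / 1000
  = 57067.50 / 1000
  = 57.07 kW


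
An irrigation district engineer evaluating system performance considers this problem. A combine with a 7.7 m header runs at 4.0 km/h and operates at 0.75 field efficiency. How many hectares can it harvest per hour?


C = w * v * eta_f / 10
  = 7.7 * 4.0 * 0.75 / 10
  = 23.10 / 10
  = 2.31 ha/h


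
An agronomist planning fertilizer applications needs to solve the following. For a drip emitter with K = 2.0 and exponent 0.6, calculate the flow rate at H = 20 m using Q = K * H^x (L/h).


Q = K * H^x
  = 2.0 * 20^0.6
  = 2.0 * 6.0342
  = 12.07 L/h


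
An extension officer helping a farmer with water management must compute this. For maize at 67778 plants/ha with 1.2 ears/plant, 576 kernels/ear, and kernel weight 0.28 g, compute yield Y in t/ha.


Y = density * ears * kernels * kw
  = 67778 * 1.2 * 576 * 0.28 g/ha
  = 13117483.01 g/ha
  = 13117.48 kg/ha = 13.12 t/ha


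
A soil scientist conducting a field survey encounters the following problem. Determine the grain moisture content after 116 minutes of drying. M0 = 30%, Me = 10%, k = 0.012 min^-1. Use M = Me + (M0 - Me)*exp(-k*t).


M = Me + (M0 - Me) * e^(-k*t)
  = 10 + (30 - 10) * e^(-0.012*116)
  = 10 + 20 * e^(-1.392)
  = 10 + 20 * 0.24858
  = 10 + 4.9716
  = 14.97%


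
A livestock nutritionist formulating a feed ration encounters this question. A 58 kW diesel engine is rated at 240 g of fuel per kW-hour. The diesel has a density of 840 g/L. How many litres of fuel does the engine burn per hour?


FC = P * BSFC / rho_fuel
   = 58 * 240 / 840
   = 13920 / 840
   = 16.57 L/h


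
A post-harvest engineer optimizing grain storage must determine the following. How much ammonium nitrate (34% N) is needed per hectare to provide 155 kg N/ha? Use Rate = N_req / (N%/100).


Rate = N_required / (N_content / 100)
     = 155 / (34 / 100)
     = 155 / 0.34
     = 455.88 kg/ha


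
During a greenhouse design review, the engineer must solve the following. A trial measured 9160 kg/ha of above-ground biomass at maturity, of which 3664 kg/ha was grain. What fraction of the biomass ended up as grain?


HI = grain_yield / biomass
   = 3664 / 9160
   = 0.40


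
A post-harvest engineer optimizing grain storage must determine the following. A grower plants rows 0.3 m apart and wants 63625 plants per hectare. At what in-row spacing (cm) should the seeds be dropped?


spacing = 10000 / (row_sp * density)
        = 10000 / (0.3 * 63625)
        = 10000 / 19087.50
        = 0.52390 m = 52.39 cm


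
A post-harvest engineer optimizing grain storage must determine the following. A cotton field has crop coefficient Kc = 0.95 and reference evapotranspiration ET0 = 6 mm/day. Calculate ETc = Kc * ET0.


ETc = Kc * ET0
    = 0.95 * 6
    = 5.70 mm/day


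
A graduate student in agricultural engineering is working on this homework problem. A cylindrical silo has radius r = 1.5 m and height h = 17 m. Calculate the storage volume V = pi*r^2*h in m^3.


V = pi * r^2 * h
  = pi * 1.5^2 * 17
  = pi * 2.25 * 17
  = 120.17 m^3


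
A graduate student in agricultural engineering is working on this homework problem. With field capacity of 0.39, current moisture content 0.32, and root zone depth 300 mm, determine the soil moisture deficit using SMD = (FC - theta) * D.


SMD = (FC - theta) * D
    = (0.39 - 0.32) * 300
    = 0.070 * 300
    = 21 mm


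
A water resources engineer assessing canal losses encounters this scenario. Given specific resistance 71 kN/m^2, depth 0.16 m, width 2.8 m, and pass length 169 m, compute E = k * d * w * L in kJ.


E = k * d * w * L
  = 71 * 0.16 * 2.8 * 169
  = 5375.55 kJ


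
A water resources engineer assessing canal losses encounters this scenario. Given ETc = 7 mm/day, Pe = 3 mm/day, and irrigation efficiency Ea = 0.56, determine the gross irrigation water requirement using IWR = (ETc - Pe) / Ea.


IWR = (ETc - Pe) / Ea
    = (7 - 3) / 0.56
    = 4 / 0.56
    = 7.14 mm/day


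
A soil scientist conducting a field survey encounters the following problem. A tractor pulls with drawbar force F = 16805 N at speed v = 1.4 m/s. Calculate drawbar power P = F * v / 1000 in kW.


P = F * v / 1000
  = 16805 * 1.4 / 1000
  = 23527 / 1000
  = 23.53 kW


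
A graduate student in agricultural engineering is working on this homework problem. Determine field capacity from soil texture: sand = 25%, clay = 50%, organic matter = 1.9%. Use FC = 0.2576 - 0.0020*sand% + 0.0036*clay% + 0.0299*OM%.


FC = 0.2576 - 0.0020*25 + 0.0036*50 + 0.0299*1.9
   = 0.2576 - 0.0500 + 0.1800 + 0.0568
   = 0.4444


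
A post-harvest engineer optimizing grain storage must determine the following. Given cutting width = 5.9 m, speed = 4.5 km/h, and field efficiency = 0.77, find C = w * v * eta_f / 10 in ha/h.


C = w * v * eta_f / 10
  = 5.9 * 4.5 * 0.77 / 10
  = 20.44 / 10
  = 2.04 ha/h


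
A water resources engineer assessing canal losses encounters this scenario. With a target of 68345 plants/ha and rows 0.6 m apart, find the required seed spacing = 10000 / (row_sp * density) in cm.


spacing = 10000 / (row_sp * density)
        = 10000 / (0.6 * 68345)
        = 10000 / 41007
        = 0.24386 m = 24.39 cm


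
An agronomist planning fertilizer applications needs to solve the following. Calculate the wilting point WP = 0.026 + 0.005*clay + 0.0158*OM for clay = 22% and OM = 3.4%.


WP = 0.026 + 0.005*22 + 0.0158*3.4
   = 0.026 + 0.1100 + 0.0537
   = 0.1897


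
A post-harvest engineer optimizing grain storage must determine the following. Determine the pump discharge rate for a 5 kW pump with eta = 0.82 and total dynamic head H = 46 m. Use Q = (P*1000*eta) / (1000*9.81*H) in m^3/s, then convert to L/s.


Q = (P * 1000 * eta) / (rho * g * H)
  = (5 * 1000 * 0.82) / (1000 * 9.81 * 46)
  = 4100 / 451260
  = 0.00909 m^3/s = 9.09 L/s


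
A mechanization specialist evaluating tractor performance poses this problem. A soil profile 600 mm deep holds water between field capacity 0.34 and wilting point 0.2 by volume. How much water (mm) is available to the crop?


AW = (FC - WP) * D
   = (0.34 - 0.2) * 600
   = 0.14 * 600
   = 84 mm


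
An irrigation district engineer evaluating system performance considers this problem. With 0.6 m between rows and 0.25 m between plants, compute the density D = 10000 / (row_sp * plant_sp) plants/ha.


D = 10000 / (row_sp * plant_sp)
  = 10000 / (0.6 * 0.25)
  = 10000 / 0.1500
  = 66666.67 plants/ha


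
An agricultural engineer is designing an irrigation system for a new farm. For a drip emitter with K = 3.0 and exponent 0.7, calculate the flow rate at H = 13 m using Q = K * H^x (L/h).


Q = K * H^x
  = 3.0 * 13^0.7
  = 3.0 * 6.0223
  = 18.07 L/h


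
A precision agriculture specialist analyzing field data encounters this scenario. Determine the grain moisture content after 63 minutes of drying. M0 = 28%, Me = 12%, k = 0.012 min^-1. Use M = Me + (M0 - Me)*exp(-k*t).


M = Me + (M0 - Me) * e^(-k*t)
  = 12 + (28 - 12) * e^(-0.012*63)
  = 12 + 16 * e^(-0.756)
  = 12 + 16 * 0.46954
  = 12 + 7.5127
  = 19.51%


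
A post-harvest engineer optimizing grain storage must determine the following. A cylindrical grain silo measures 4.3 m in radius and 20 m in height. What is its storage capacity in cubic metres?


V = pi * r^2 * h
  = pi * 4.3^2 * 20
  = pi * 18.49 * 20
  = 1161.76 m^3


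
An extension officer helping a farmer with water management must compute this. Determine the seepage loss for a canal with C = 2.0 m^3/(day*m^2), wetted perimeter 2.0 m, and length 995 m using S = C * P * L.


S = C * P * L
  = 2.0 * 2.0 * 995
  = 3980 m^3/day


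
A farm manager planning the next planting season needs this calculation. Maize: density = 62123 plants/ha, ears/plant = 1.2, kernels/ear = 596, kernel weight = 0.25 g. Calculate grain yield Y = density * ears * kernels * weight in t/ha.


Y = density * ears * kernels * kw
  = 62123 * 1.2 * 596 * 0.25 g/ha
  = 11107592.40 g/ha
  = 11107.59 kg/ha = 11.11 t/ha


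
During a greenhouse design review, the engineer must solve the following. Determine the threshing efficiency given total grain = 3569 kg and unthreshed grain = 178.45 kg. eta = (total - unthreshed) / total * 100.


eta = (total - unthreshed) / total * 100
    = (3569 - 178.45) / 3569 * 100
    = 3390.55 / 3569 * 100
    = 95%


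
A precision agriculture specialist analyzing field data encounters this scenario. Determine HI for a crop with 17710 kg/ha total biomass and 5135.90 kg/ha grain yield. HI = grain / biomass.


HI = grain_yield / biomass
   = 5135.90 / 17710
   = 0.29


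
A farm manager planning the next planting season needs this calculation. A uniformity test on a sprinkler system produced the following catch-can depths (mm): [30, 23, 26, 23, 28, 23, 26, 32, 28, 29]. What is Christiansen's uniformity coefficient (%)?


xbar = 268 / 10 = 26.800
sum|xi - xbar| = 26
CU = 100 * (1 - 26 / (10 * 26.800))
   = 100 * (1 - 0.0970)
   = 90.30%


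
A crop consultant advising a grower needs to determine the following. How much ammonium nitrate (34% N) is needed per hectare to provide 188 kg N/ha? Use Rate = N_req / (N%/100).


Rate = N_required / (N_content / 100)
     = 188 / (34 / 100)
     = 188 / 0.34
     = 552.94 kg/ha


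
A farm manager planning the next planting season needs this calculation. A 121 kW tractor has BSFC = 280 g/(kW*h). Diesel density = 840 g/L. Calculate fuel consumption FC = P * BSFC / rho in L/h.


FC = P * BSFC / rho_fuel
   = 121 * 280 / 840
   = 33880 / 840
   = 40.33 L/h


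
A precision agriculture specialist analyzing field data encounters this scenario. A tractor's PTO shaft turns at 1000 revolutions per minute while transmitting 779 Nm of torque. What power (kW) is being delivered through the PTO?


P = 2*pi*n*T / 60000
  = 2*pi * 1000 * 779 / 60000
  = 4894601.35 / 60000
  = 81.58 kW


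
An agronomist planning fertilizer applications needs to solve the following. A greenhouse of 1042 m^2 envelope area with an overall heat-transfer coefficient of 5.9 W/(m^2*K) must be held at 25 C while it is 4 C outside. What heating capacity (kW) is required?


dT = 25 - (4) = 21 K
Q = U * A * dT
  = 5.9 * 1042 * 21
  = 129103.80 W = 129.10 kW


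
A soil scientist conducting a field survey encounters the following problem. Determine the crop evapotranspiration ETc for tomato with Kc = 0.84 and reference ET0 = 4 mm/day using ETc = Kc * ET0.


ETc = Kc * ET0
    = 0.84 * 4
    = 3.36 mm/day


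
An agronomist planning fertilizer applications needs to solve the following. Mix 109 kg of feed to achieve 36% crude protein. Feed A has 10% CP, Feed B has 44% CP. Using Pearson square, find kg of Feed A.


parts_A = CP_b - target = 44 - 36 = 8
parts_B = target - CP_a = 36 - 10 = 26
total_parts = 8 + 26 = 34
Feed A = 109 * 8 / 34 = 25.65 kg
Feed B = 109 * 26 / 34 = 83.35 kg

25.65 kg


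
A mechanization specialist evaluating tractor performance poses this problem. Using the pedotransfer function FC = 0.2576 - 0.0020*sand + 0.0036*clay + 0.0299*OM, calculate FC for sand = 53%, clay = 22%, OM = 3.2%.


FC = 0.2576 - 0.0020*53 + 0.0036*22 + 0.0299*3.2
   = 0.2576 - 0.1060 + 0.0792 + 0.0957
   = 0.3265


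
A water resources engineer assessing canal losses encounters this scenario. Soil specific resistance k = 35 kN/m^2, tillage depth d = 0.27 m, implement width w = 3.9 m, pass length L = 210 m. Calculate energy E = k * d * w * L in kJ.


E = k * d * w * L
  = 35 * 0.27 * 3.9 * 210
  = 7739.55 kJ


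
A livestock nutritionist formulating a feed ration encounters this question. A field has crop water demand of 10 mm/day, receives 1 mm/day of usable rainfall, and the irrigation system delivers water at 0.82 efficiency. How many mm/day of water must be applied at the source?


IWR = (ETc - Pe) / Ea
    = (10 - 1) / 0.82
    = 9 / 0.82
    = 10.98 mm/day


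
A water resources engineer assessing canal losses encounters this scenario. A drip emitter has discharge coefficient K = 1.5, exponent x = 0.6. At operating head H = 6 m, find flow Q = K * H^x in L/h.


Q = K * H^x
  = 1.5 * 6^0.6
  = 1.5 * 2.9302
  = 4.40 L/h


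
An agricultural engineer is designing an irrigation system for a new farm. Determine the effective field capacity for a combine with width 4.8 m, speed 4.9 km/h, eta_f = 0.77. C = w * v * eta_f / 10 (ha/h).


C = w * v * eta_f / 10
  = 4.8 * 4.9 * 0.77 / 10
  = 18.11 / 10
  = 1.81 ha/h


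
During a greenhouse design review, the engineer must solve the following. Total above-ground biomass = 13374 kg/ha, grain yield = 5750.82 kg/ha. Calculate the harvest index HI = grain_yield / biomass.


HI = grain_yield / biomass
   = 5750.82 / 13374
   = 0.43


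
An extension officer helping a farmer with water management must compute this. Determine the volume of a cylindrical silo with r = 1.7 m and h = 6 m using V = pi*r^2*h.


V = pi * r^2 * h
  = pi * 1.7^2 * 6
  = pi * 2.89 * 6
  = 54.48 m^3


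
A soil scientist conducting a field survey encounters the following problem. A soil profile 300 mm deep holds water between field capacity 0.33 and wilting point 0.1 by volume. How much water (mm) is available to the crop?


AW = (FC - WP) * D
   = (0.33 - 0.1) * 300
   = 0.23 * 300
   = 69 mm


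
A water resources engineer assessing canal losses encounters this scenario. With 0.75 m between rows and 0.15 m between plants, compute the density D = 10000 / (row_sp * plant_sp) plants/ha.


D = 10000 / (row_sp * plant_sp)
  = 10000 / (0.75 * 0.15)
  = 10000 / 0.1125
  = 88888.89 plants/ha


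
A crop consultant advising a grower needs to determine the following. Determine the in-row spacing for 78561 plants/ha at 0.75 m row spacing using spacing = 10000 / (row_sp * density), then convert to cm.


spacing = 10000 / (row_sp * density)
        = 10000 / (0.75 * 78561)
        = 10000 / 58920.75
        = 0.16972 m = 16.97 cm


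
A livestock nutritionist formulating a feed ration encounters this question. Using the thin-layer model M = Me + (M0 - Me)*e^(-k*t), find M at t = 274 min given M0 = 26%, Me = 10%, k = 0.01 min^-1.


M = Me + (M0 - Me) * e^(-k*t)
  = 10 + (26 - 10) * e^(-0.01*274)
  = 10 + 16 * e^(-2.740)
  = 10 + 16 * 0.06457
  = 10 + 1.0331
  = 11.03%


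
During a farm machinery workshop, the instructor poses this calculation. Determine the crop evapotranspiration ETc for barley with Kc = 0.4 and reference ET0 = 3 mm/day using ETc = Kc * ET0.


ETc = Kc * ET0
    = 0.4 * 3
    = 1.20 mm/day


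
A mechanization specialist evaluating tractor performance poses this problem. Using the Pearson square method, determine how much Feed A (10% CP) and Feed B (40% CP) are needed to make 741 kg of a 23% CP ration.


parts_A = CP_b - target = 40 - 23 = 17
parts_B = target - CP_a = 23 - 10 = 13
total_parts = 17 + 13 = 30
Feed A = 741 * 17 / 30 = 419.90 kg
Feed B = 741 * 13 / 30 = 321.10 kg

419.90 kg


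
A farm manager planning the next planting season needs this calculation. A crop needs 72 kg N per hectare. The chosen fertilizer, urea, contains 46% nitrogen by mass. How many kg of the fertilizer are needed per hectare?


Rate = N_required / (N_content / 100)
     = 72 / (46 / 100)
     = 72 / 0.46
     = 156.52 kg/ha


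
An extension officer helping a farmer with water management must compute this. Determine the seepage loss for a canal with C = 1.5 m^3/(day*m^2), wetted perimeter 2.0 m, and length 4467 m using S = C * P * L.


S = C * P * L
  = 1.5 * 2.0 * 4467
  = 13401 m^3/day


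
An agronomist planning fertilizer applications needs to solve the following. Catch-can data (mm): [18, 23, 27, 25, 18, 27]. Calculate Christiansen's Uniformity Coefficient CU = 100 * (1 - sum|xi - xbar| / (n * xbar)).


xbar = 138 / 6 = 23
sum|xi - xbar| = 20
CU = 100 * (1 - 20 / (6 * 23))
   = 100 * (1 - 0.1449)
   = 85.51%


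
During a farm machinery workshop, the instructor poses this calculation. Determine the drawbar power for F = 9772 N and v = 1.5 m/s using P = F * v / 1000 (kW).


P = F * v / 1000
  = 9772 * 1.5 / 1000
  = 14658 / 1000
  = 14.66 kW


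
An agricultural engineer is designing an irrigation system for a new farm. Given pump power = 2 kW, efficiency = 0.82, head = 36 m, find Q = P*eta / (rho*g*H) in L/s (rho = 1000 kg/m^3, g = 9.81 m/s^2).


Q = (P * 1000 * eta) / (rho * g * H)
  = (2 * 1000 * 0.82) / (1000 * 9.81 * 36)
  = 1640 / 353160
  = 0.00464 m^3/s = 4.64 L/s


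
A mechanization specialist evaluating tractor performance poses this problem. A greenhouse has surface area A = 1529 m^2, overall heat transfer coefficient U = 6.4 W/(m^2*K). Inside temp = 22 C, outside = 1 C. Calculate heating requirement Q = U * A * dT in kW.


dT = 22 - (1) = 21 K
Q = U * A * dT
  = 6.4 * 1529 * 21
  = 205497.60 W = 205.50 kW


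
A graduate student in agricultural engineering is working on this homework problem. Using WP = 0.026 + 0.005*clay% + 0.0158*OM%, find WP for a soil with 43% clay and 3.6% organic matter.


WP = 0.026 + 0.005*43 + 0.0158*3.6
   = 0.026 + 0.2150 + 0.0569
   = 0.2979


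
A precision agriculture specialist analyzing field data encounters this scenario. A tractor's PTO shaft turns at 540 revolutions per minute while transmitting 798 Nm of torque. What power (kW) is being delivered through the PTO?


P = 2*pi*n*T / 60000
  = 2*pi * 540 * 798 / 60000
  = 2707550.21 / 60000
  = 45.13 kW


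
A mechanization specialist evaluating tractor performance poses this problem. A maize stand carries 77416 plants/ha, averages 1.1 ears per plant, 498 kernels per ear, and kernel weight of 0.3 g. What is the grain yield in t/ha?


Y = density * ears * kernels * kw
  = 77416 * 1.1 * 498 * 0.3 g/ha
  = 12722545.44 g/ha
  = 12722.55 kg/ha = 12.72 t/ha


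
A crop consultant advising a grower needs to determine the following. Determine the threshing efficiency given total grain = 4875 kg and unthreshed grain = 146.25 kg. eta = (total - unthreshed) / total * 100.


eta = (total - unthreshed) / total * 100
    = (4875 - 146.25) / 4875 * 100
    = 4728.75 / 4875 * 100
    = 97%


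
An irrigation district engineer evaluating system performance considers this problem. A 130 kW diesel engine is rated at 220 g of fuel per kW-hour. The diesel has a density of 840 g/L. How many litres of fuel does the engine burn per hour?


FC = P * BSFC / rho_fuel
   = 130 * 220 / 840
   = 28600 / 840
   = 34.05 L/h


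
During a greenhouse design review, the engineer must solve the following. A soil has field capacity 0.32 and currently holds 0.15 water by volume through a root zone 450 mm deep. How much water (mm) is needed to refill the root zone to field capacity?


SMD = (FC - theta) * D
    = (0.32 - 0.15) * 450
    = 0.170 * 450
    = 76.50 mm


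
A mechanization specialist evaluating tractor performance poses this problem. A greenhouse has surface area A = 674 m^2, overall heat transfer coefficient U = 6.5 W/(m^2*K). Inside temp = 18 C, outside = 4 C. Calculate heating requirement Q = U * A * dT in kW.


dT = 18 - (4) = 14 K
Q = U * A * dT
  = 6.5 * 674 * 14
  = 61334 W = 61.33 kW


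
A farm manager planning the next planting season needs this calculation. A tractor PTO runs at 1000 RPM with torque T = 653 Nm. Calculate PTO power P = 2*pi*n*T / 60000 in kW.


P = 2*pi*n*T / 60000
  = 2*pi * 1000 * 653 / 60000
  = 4102920.01 / 60000
  = 68.38 kW


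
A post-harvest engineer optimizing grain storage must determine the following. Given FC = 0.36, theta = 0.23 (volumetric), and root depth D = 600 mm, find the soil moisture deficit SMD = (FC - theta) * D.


SMD = (FC - theta) * D
    = (0.36 - 0.23) * 600
    = 0.130 * 600
    = 78 mm


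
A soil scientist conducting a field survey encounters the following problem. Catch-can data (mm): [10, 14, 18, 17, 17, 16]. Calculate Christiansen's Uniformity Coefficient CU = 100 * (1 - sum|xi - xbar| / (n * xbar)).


xbar = 92 / 6 = 15.333
sum|xi - xbar| = 13.333
CU = 100 * (1 - 13.333 / (6 * 15.333))
   = 100 * (1 - 0.1449)
   = 85.51%


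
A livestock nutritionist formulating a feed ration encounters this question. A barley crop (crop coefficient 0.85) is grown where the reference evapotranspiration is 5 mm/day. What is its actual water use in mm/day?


ETc = Kc * ET0
    = 0.85 * 5
    = 4.25 mm/day


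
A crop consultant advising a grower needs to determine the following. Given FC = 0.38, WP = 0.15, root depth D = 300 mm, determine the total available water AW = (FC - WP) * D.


AW = (FC - WP) * D
   = (0.38 - 0.15) * 300
   = 0.23 * 300
   = 69 mm


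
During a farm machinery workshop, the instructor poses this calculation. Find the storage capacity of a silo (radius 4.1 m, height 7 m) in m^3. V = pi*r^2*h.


V = pi * r^2 * h
  = pi * 4.1^2 * 7
  = pi * 16.81 * 7
  = 369.67 m^3


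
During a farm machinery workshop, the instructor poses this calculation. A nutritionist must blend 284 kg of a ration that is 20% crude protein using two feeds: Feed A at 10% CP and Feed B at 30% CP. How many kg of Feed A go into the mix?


parts_A = CP_b - target = 30 - 20 = 10
parts_B = target - CP_a = 20 - 10 = 10
total_parts = 10 + 10 = 20
Feed A = 284 * 10 / 20 = 142 kg
Feed B = 284 * 10 / 20 = 142 kg


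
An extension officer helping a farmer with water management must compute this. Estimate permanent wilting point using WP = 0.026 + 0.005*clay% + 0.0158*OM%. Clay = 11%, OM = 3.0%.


WP = 0.026 + 0.005*11 + 0.0158*3.0
   = 0.026 + 0.0550 + 0.0474
   = 0.1284


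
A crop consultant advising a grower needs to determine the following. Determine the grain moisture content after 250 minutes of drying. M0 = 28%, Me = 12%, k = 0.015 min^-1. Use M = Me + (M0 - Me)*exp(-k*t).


M = Me + (M0 - Me) * e^(-k*t)
  = 12 + (28 - 12) * e^(-0.015*250)
  = 12 + 16 * e^(-3.750)
  = 12 + 16 * 0.02352
  = 12 + 0.3763
  = 12.38%


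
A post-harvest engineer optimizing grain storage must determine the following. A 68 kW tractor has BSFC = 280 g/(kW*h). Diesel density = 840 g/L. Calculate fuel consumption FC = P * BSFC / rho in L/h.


FC = P * BSFC / rho_fuel
   = 68 * 280 / 840
   = 19040 / 840
   = 22.67 L/h


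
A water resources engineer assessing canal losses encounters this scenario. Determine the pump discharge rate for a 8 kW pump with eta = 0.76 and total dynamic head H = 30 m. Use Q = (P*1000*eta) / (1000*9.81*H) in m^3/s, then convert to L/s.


Q = (P * 1000 * eta) / (rho * g * H)
  = (8 * 1000 * 0.76) / (1000 * 9.81 * 30)
  = 6080 / 294300
  = 0.02066 m^3/s = 20.66 L/s


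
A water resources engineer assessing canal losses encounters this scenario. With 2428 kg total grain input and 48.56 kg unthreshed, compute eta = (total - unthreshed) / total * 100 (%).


eta = (total - unthreshed) / total * 100
    = (2428 - 48.56) / 2428 * 100
    = 2379.44 / 2428 * 100
    = 98%


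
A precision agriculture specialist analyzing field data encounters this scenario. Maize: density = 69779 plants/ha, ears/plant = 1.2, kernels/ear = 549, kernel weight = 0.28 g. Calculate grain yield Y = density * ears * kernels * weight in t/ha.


Y = density * ears * kernels * kw
  = 69779 * 1.2 * 549 * 0.28 g/ha
  = 12871713.46 g/ha
  = 12871.71 kg/ha = 12.87 t/ha


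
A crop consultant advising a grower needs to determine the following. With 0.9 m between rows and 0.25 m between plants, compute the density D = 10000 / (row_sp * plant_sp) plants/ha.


D = 10000 / (row_sp * plant_sp)
  = 10000 / (0.9 * 0.25)
  = 10000 / 0.2250
  = 44444.44 plants/ha


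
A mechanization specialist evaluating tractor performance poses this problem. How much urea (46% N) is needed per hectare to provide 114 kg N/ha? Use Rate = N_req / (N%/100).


Rate = N_required / (N_content / 100)
     = 114 / (46 / 100)
     = 114 / 0.46
     = 247.83 kg/ha


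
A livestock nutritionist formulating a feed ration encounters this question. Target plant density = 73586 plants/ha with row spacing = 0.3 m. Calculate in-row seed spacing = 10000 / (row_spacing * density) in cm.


spacing = 10000 / (row_sp * density)
        = 10000 / (0.3 * 73586)
        = 10000 / 22075.80
        = 0.45298 m = 45.30 cm


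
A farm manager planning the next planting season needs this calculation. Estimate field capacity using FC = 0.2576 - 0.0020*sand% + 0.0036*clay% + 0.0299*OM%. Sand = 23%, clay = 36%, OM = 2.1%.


FC = 0.2576 - 0.0020*23 + 0.0036*36 + 0.0299*2.1
   = 0.2576 - 0.0460 + 0.1296 + 0.0628
   = 0.4040


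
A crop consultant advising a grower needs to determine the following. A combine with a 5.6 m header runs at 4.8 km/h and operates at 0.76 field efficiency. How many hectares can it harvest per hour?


C = w * v * eta_f / 10
  = 5.6 * 4.8 * 0.76 / 10
  = 20.43 / 10
  = 2.04 ha/h


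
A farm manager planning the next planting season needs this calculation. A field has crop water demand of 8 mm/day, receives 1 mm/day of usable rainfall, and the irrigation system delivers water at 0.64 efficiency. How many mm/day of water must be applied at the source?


IWR = (ETc - Pe) / Ea
    = (8 - 1) / 0.64
    = 7 / 0.64
    = 10.94 mm/day


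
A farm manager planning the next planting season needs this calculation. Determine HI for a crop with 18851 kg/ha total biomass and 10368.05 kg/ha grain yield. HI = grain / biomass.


HI = grain_yield / biomass
   = 10368.05 / 18851
   = 0.55


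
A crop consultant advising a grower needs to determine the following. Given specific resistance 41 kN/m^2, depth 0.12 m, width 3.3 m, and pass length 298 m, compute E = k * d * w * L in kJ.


E = k * d * w * L
  = 41 * 0.12 * 3.3 * 298
  = 4838.33 kJ


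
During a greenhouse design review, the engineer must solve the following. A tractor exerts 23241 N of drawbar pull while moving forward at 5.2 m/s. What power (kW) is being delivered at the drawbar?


P = F * v / 1000
  = 23241 * 5.2 / 1000
  = 120853.20 / 1000
  = 120.85 kW


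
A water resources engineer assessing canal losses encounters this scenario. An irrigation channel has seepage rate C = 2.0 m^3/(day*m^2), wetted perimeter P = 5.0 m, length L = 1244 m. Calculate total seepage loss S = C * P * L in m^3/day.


S = C * P * L
  = 2.0 * 5.0 * 1244
  = 12440 m^3/day


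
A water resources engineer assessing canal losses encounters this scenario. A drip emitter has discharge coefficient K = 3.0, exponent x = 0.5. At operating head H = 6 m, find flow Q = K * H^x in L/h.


Q = K * H^x
  = 3.0 * 6^0.5
  = 3.0 * 2.4495
  = 7.35 L/h


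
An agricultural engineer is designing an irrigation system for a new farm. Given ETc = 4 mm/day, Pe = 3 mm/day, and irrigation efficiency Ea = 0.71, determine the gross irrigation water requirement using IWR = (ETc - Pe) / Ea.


IWR = (ETc - Pe) / Ea
    = (4 - 3) / 0.71
    = 1 / 0.71
    = 1.41 mm/day


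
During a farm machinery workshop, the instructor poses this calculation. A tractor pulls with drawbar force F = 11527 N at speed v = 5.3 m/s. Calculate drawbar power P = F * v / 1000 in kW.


P = F * v / 1000
  = 11527 * 5.3 / 1000
  = 61093.10 / 1000
  = 61.09 kW


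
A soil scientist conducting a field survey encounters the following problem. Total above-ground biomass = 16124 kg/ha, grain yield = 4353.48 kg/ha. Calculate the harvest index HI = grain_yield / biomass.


HI = grain_yield / biomass
   = 4353.48 / 16124
   = 0.27


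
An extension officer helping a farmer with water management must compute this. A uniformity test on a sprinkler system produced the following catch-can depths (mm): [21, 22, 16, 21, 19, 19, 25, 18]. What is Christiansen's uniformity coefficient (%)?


xbar = 161 / 8 = 20.125
sum|xi - xbar| = 17
CU = 100 * (1 - 17 / (8 * 20.125))
   = 100 * (1 - 0.1056)
   = 89.44%


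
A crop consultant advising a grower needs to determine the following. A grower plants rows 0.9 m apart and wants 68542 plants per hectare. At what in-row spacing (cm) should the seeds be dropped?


spacing = 10000 / (row_sp * density)
        = 10000 / (0.9 * 68542)
        = 10000 / 61687.80
        = 0.16211 m = 16.21 cm


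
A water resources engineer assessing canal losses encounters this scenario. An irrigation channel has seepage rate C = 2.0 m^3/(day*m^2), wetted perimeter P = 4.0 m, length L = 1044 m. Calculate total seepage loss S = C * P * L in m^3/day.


S = C * P * L
  = 2.0 * 4.0 * 1044
  = 8352 m^3/day


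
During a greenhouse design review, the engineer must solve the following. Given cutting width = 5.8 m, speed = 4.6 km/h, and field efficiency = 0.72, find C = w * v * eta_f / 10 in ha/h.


C = w * v * eta_f / 10
  = 5.8 * 4.6 * 0.72 / 10
  = 19.21 / 10
  = 1.92 ha/h


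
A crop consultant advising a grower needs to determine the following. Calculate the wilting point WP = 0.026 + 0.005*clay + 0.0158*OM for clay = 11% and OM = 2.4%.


WP = 0.026 + 0.005*11 + 0.0158*2.4
   = 0.026 + 0.0550 + 0.0379
   = 0.1189


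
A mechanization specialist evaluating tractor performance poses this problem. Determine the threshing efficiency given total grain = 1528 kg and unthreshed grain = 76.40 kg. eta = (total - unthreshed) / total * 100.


eta = (total - unthreshed) / total * 100
    = (1528 - 76.40) / 1528 * 100
    = 1451.60 / 1528 * 100
    = 95%


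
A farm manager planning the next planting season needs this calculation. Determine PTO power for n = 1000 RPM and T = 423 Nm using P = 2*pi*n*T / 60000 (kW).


P = 2*pi*n*T / 60000
  = 2*pi * 1000 * 423 / 60000
  = 2657787.38 / 60000
  = 44.30 kW


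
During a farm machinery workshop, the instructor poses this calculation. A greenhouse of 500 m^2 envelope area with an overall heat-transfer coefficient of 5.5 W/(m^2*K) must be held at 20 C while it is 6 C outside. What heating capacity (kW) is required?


dT = 20 - (6) = 14 K
Q = U * A * dT
  = 5.5 * 500 * 14
  = 38500 W = 38.50 kW


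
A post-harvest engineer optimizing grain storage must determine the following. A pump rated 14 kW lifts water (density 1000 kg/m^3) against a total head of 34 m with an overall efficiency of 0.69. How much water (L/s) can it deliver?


Q = (P * 1000 * eta) / (rho * g * H)
  = (14 * 1000 * 0.69) / (1000 * 9.81 * 34)
  = 9660 / 333540
  = 0.02896 m^3/s = 28.96 L/s


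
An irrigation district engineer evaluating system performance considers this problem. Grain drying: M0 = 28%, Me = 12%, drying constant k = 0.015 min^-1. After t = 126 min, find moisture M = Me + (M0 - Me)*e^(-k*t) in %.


M = Me + (M0 - Me) * e^(-k*t)
  = 12 + (28 - 12) * e^(-0.015*126)
  = 12 + 16 * e^(-1.890)
  = 12 + 16 * 0.15107
  = 12 + 2.4171
  = 14.42%


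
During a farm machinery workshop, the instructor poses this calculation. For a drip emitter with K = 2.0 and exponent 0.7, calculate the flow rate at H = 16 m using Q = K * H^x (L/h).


Q = K * H^x
  = 2.0 * 16^0.7
  = 2.0 * 6.9644
  = 13.93 L/h
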